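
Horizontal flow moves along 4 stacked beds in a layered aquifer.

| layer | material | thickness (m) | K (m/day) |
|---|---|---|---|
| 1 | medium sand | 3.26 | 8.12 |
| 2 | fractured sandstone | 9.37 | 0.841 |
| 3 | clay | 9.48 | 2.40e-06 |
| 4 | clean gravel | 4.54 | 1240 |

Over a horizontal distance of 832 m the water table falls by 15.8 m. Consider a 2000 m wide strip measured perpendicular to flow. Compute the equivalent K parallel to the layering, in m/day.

Flow is parallel to layering, so each bed carries its own Darcy discharge and the transmissivities add.
Σ(K_i·b_i) = 8.12×3.26 + 0.841×9.37 + 2.40e-06×9.48 + 1240×4.54 = 5664 m²/day.
Total thickness b = 26.65 m, so K_eq = Σ(K_i·b_i)/b = 212.5 m/day.

213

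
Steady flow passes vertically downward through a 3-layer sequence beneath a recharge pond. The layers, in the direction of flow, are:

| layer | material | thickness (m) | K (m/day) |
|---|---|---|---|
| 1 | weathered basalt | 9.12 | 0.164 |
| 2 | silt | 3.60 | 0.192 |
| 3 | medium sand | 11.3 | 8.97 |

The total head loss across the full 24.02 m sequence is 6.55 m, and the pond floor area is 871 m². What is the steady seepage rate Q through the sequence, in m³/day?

75.4

Flow is perpendicular to layering, so the layers act in series and the equivalent K is the thickness-weighted harmonic mean.
Total thickness L = 9.12 + 3.60 + 11.3 = 24.02 m.
Σ(b_i/K_i) = 9.12/0.164 + 3.60/0.192 + 11.3/8.97 = 75.62 d.
K_eq = L / Σ(b_i/K_i) = 24.02 / 75.62 = 0.3176 m/day.
Q = K_eq · A · (Δh/L) = 0.3176 × 871 × (6.55/24.02) = 75.44 m³/day.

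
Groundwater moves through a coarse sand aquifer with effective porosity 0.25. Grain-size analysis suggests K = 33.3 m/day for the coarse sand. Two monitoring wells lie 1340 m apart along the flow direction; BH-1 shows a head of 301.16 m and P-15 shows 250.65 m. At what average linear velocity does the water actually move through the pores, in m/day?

5.02

Hydraulic gradient i = (301.16 − 250.65) / 1340 = 50.51 / 1340 = 0.03769.
Darcy flux q = K · i = 33.30 × 0.03769 = 1.255 m/day.
Seepage velocity v = q / n_e = 1.255 / 0.25 = 5.021 m/day.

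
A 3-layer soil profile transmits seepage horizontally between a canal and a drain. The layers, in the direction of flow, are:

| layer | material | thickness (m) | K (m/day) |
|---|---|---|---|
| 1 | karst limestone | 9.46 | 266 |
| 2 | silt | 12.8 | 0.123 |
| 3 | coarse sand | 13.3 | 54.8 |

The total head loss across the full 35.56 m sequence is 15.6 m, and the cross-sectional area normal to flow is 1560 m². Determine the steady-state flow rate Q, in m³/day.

233

Flow is perpendicular to layering, so the layers act in series and the equivalent K is the thickness-weighted harmonic mean.
Total thickness L = 9.46 + 12.8 + 13.3 = 35.56 m.
Σ(b_i/K_i) = 9.46/266 + 12.8/0.123 + 13.3/54.8 = 104.3 d.
K_eq = L / Σ(b_i/K_i) = 35.56 / 104.3 = 0.3408 m/day.
Q = K_eq · A · (Δh/L) = 0.3408 × 1560 × (15.6/35.56) = 233.2 m³/day.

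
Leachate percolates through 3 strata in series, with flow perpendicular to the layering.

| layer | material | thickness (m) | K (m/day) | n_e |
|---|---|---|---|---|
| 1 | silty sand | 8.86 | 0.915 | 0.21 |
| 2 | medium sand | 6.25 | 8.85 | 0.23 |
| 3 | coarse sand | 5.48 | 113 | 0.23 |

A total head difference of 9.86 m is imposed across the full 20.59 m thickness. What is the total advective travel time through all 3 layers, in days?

With flow normal to the layers, continuity requires the same specific discharge q through every layer.
Σ(b_i/K_i) = 8.86/0.915 + 6.25/8.85 + 5.48/113 = 10.44 d.
q = Δh / Σ(b_i/K_i) = 9.86 / 10.44 = 0.9446 m/day.
In each layer the seepage velocity is v_i = q/n_i, so the layer transit time is t_i = b_i·n_i / q:
  layer 1 (silty sand): t_1 = 8.86 × 0.21 / 0.9446 = 1.970 d
  layer 2 (medium sand): t_2 = 6.25 × 0.23 / 0.9446 = 1.522 d
  layer 3 (coarse sand): t_3 = 5.48 × 0.23 / 0.9446 = 1.334 d
Total t = Σ t_i = 4.826 days.

4.83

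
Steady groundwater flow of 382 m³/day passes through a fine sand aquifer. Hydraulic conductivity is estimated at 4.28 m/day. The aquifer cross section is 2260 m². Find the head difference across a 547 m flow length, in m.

From Q = K·A·i, i = Q / (K·A) = 382 / (4.280 × 2260) = 0.03949.
Head loss Δh = i · L = 0.03949 × 547 = 21.60 m.

21.6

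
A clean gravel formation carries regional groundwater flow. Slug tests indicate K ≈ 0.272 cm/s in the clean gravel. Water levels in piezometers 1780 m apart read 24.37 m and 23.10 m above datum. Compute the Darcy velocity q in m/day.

0.168

Convert K: 0.272 cm/s × 864 = 235.0 m/day.
Hydraulic gradient i = (24.37 − 23.10) / 1780 = 1.27 / 1780 = 0.0007135.
Specific discharge q = K · i = 235.0 × 0.0007135 = 0.1677 m/day.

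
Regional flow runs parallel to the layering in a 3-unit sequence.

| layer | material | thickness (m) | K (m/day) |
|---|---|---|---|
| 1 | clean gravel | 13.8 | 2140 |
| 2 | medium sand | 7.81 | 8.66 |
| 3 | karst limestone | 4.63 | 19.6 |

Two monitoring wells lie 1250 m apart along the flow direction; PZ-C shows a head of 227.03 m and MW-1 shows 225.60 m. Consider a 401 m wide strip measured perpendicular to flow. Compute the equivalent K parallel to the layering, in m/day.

Flow is parallel to layering, so each bed carries its own Darcy discharge and the transmissivities add.
Σ(K_i·b_i) = 2140×13.8 + 8.66×7.81 + 19.6×4.63 = 29690 m²/day.
Total thickness b = 26.24 m, so K_eq = Σ(K_i·b_i)/b = 1131 m/day.

1130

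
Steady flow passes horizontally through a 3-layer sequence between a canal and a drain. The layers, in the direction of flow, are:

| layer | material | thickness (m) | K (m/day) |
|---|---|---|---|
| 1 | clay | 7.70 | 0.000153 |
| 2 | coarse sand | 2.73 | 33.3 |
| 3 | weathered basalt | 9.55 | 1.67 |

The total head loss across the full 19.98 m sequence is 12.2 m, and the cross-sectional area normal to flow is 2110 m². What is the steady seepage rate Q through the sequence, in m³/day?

0.511

Flow is perpendicular to layering, so the layers act in series and the equivalent K is the thickness-weighted harmonic mean.
Total thickness L = 7.70 + 2.73 + 9.55 = 19.98 m.
Σ(b_i/K_i) = 7.70/0.000153 + 2.73/33.3 + 9.55/1.67 = 50333 d.
K_eq = L / Σ(b_i/K_i) = 19.98 / 50333 = 0.0003970 m/day.
Q = K_eq · A · (Δh/L) = 0.0003970 × 2110 × (12.2/19.98) = 0.5114 m³/day.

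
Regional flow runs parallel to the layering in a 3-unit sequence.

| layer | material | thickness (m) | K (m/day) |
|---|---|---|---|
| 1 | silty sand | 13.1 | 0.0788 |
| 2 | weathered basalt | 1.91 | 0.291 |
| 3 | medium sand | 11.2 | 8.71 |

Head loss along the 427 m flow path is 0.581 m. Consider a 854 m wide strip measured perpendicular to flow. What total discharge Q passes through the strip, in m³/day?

115

Flow is parallel to layering, so each bed carries its own Darcy discharge and the transmissivities add.
Σ(K_i·b_i) = 0.0788×13.1 + 0.291×1.91 + 8.71×11.2 = 99.14 m²/day.
Hydraulic gradient i = Δh / L = 0.581 / 427 = 0.001361.
Q = Σ(K_i·b_i) · W · i = 99.14 × 854 × 0.001361 = 115.2 m³/day.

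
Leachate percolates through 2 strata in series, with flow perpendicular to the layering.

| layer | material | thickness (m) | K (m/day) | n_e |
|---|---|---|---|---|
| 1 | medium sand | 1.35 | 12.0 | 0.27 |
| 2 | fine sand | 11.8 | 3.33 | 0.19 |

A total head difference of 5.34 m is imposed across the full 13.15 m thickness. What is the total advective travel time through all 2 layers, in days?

1.78

With flow normal to the layers, continuity requires the same specific discharge q through every layer.
Σ(b_i/K_i) = 1.35/12.0 + 11.8/3.33 = 3.656 d.
q = Δh / Σ(b_i/K_i) = 5.34 / 3.656 = 1.461 m/day.
In each layer the seepage velocity is v_i = q/n_i, so the layer transit time is t_i = b_i·n_i / q:
  layer 1 (medium sand): t_1 = 1.35 × 0.27 / 1.461 = 0.2496 d
  layer 2 (fine sand): t_2 = 11.8 × 0.19 / 1.461 = 1.535 d
Total t = Σ t_i = 1.785 days.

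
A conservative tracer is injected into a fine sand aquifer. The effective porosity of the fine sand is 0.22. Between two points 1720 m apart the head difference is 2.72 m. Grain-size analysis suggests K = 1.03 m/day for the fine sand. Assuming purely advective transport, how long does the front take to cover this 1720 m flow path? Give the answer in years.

Hydraulic gradient i = Δh / L = 2.72 / 1720 = 0.001581.
Darcy flux q = K · i = 1.030 × 0.001581 = 0.001629 m/day.
Seepage velocity v = q / n_e = 0.001629 / 0.22 = 0.007404 m/day.
Travel time t = L / v = 1720 / 0.007404 = 2.323e+05 days = 636.0 years.

636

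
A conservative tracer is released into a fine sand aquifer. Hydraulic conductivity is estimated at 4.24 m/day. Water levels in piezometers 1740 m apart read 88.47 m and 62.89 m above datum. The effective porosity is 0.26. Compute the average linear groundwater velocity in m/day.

Hydraulic gradient i = (88.47 − 62.89) / 1740 = 25.58 / 1740 = 0.01470.
Darcy flux q = K · i = 4.240 × 0.01470 = 0.06233 m/day.
Seepage velocity v = q / n_e = 0.06233 / 0.26 = 0.2397 m/day.

0.240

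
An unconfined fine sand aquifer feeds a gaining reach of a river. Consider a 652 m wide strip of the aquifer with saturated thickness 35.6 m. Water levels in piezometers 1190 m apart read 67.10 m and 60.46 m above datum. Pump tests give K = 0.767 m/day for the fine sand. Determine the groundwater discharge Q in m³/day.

99.3

Cross-sectional area A = 652 × 35.6 = 23211 m².
Hydraulic gradient i = (67.10 − 60.46) / 1190 = 6.64 / 1190 = 0.005580.
Darcy's law: Q = K · A · i = 0.7670 × 23211 × 0.005580 = 99.34 m³/day.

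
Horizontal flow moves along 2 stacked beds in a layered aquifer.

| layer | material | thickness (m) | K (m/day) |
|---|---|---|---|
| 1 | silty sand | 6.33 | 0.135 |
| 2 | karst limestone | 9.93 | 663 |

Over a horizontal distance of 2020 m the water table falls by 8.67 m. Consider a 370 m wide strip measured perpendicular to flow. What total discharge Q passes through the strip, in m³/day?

10500

Flow is parallel to layering, so each bed carries its own Darcy discharge and the transmissivities add.
Σ(K_i·b_i) = 0.135×6.33 + 663×9.93 = 6584 m²/day.
Hydraulic gradient i = Δh / L = 8.67 / 2020 = 0.004292.
Q = Σ(K_i·b_i) · W · i = 6584 × 370 × 0.004292 = 10457 m³/day.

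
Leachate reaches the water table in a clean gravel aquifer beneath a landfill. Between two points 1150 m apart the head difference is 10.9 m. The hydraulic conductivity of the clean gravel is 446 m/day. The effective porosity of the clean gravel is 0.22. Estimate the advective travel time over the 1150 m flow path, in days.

Hydraulic gradient i = Δh / L = 10.9 / 1150 = 0.009478.
Darcy flux q = K · i = 446.0 × 0.009478 = 4.227 m/day.
Seepage velocity v = q / n_e = 4.227 / 0.22 = 19.22 m/day.
Travel time t = L / v = 1150 / 19.22 = 59.85 days.

59.8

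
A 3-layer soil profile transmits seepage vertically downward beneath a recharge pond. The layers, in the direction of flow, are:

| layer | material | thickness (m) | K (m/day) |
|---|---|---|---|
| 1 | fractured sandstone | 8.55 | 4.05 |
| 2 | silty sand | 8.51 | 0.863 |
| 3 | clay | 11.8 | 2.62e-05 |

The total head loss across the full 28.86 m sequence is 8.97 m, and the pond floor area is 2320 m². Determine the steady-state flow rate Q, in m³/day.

0.0462

Flow is perpendicular to layering, so the layers act in series and the equivalent K is the thickness-weighted harmonic mean.
Total thickness L = 8.55 + 8.51 + 11.8 = 28.86 m.
Σ(b_i/K_i) = 8.55/4.05 + 8.51/0.863 + 11.8/2.62e-05 = 4.504e+05 d.
K_eq = L / Σ(b_i/K_i) = 28.86 / 4.504e+05 = 6.408e-05 m/day.
Q = K_eq · A · (Δh/L) = 6.408e-05 × 2320 × (8.97/28.86) = 0.04620 m³/day.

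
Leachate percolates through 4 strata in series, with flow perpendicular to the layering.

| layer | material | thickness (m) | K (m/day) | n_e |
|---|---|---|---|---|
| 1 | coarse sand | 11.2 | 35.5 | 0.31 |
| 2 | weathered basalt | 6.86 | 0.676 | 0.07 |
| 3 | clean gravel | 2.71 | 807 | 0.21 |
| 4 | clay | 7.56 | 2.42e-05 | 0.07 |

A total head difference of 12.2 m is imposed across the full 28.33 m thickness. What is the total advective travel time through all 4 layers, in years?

354

With flow normal to the layers, continuity requires the same specific discharge q through every layer.
Σ(b_i/K_i) = 11.2/35.5 + 6.86/0.676 + 2.71/807 + 7.56/2.42e-05 = 3.124e+05 d.
q = Δh / Σ(b_i/K_i) = 12.2 / 3.124e+05 = 3.905e-05 m/day.
In each layer the seepage velocity is v_i = q/n_i, so the layer transit time is t_i = b_i·n_i / q:
  layer 1 (coarse sand): t_1 = 11.2 × 0.31 / 3.905e-05 = 88908 d
  layer 2 (weathered basalt): t_2 = 6.86 × 0.07 / 3.905e-05 = 12297 d
  layer 3 (clean gravel): t_3 = 2.71 × 0.21 / 3.905e-05 = 14573 d
  layer 4 (clay): t_4 = 7.56 × 0.07 / 3.905e-05 = 13551 d
Total t = Σ t_i = 1.293e+05 days = 354.1 years.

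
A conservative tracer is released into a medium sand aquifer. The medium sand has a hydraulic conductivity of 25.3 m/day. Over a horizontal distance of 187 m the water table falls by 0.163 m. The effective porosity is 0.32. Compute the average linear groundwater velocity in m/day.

0.0689

Hydraulic gradient i = Δh / L = 0.163 / 187 = 0.0008717.
Darcy flux q = K · i = 25.30 × 0.0008717 = 0.02205 m/day.
Seepage velocity v = q / n_e = 0.02205 / 0.32 = 0.06892 m/day.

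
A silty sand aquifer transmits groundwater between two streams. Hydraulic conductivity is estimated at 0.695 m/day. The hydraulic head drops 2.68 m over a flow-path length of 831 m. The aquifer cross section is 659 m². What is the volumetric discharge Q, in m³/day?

Hydraulic gradient i = Δh / L = 2.68 / 831 = 0.003225.
Darcy's law: Q = K · A · i = 0.6950 × 659.0 × 0.003225 = 1.477 m³/day.

1.48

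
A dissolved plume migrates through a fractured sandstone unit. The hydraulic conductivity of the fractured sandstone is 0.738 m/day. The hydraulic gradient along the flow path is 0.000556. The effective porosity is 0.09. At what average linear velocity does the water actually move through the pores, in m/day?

Hydraulic gradient i = 0.000556.
Darcy flux q = K · i = 0.7380 × 0.0005560 = 0.0004103 m/day.
Seepage velocity v = q / n_e = 0.0004103 / 0.09 = 0.004559 m/day.

0.00456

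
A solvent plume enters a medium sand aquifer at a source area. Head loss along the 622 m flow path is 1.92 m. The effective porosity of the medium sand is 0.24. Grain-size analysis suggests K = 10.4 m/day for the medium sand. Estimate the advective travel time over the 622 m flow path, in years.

12.7

Hydraulic gradient i = Δh / L = 1.92 / 622 = 0.003087.
Darcy flux q = K · i = 10.40 × 0.003087 = 0.03210 m/day.
Seepage velocity v = q / n_e = 0.03210 / 0.24 = 0.1338 m/day.
Travel time t = L / v = 622 / 0.1338 = 4650 days = 12.73 years.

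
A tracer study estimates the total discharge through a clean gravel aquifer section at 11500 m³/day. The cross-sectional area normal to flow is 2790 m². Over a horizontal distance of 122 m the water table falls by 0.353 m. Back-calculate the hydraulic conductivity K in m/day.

Hydraulic gradient i = Δh / L = 0.353 / 122 = 0.002893.
From Q = K·A·i, K = Q / (A·i) = 11500 / (2790 × 0.002893) = 1425 m/day.

1420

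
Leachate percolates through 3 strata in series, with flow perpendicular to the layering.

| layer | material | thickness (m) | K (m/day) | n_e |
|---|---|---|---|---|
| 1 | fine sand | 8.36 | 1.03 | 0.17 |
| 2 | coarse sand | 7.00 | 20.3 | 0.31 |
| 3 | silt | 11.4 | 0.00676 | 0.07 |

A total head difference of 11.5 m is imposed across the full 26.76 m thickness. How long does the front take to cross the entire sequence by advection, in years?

1.77

With flow normal to the layers, continuity requires the same specific discharge q through every layer.
Σ(b_i/K_i) = 8.36/1.03 + 7.00/20.3 + 11.4/0.00676 = 1695 d.
q = Δh / Σ(b_i/K_i) = 11.5 / 1695 = 0.006785 m/day.
In each layer the seepage velocity is v_i = q/n_i, so the layer transit time is t_i = b_i·n_i / q:
  layer 1 (fine sand): t_1 = 8.36 × 0.17 / 0.006785 = 209.5 d
  layer 2 (coarse sand): t_2 = 7.00 × 0.31 / 0.006785 = 319.8 d
  layer 3 (silt): t_3 = 11.4 × 0.07 / 0.006785 = 117.6 d
Total t = Σ t_i = 646.9 days = 1.771 years.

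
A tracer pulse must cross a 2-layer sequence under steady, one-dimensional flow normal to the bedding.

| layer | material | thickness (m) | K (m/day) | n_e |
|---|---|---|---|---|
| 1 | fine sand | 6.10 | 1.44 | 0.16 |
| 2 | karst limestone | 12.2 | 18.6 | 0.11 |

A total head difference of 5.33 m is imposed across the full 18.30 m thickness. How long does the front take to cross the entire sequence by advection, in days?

With flow normal to the layers, continuity requires the same specific discharge q through every layer.
Σ(b_i/K_i) = 6.10/1.44 + 12.2/18.6 = 4.892 d.
q = Δh / Σ(b_i/K_i) = 5.33 / 4.892 = 1.090 m/day.
In each layer the seepage velocity is v_i = q/n_i, so the layer transit time is t_i = b_i·n_i / q:
  layer 1 (fine sand): t_1 = 6.10 × 0.16 / 1.090 = 0.8958 d
  layer 2 (karst limestone): t_2 = 12.2 × 0.11 / 1.090 = 1.232 d
Total t = Σ t_i = 2.128 days.

2.13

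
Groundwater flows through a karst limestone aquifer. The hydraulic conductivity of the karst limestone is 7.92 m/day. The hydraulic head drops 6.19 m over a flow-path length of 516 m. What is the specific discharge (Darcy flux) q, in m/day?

Hydraulic gradient i = Δh / L = 6.19 / 516 = 0.01200.
Specific discharge q = K · i = 7.920 × 0.01200 = 0.09501 m/day.

0.0950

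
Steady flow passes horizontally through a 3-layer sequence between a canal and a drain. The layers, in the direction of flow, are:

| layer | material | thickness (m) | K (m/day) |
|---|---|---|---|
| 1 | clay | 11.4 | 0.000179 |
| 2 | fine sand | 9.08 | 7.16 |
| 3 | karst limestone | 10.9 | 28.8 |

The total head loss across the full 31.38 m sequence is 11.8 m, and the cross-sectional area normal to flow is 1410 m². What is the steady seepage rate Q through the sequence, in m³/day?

Flow is perpendicular to layering, so the layers act in series and the equivalent K is the thickness-weighted harmonic mean.
Total thickness L = 11.4 + 9.08 + 10.9 = 31.38 m.
Σ(b_i/K_i) = 11.4/0.000179 + 9.08/7.16 + 10.9/28.8 = 63689 d.
K_eq = L / Σ(b_i/K_i) = 31.38 / 63689 = 0.0004927 m/day.
Q = K_eq · A · (Δh/L) = 0.0004927 × 1410 × (11.8/31.38) = 0.2612 m³/day.

0.261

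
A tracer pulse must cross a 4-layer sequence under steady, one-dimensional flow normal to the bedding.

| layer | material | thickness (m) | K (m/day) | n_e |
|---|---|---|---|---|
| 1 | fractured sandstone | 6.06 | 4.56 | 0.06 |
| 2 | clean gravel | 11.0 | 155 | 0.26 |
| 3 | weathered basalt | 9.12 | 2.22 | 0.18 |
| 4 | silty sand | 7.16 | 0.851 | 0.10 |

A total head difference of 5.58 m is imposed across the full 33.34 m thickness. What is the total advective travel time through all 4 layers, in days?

13.9

With flow normal to the layers, continuity requires the same specific discharge q through every layer.
Σ(b_i/K_i) = 6.06/4.56 + 11.0/155 + 9.12/2.22 + 7.16/0.851 = 13.92 d.
q = Δh / Σ(b_i/K_i) = 5.58 / 13.92 = 0.4008 m/day.
In each layer the seepage velocity is v_i = q/n_i, so the layer transit time is t_i = b_i·n_i / q:
  layer 1 (fractured sandstone): t_1 = 6.06 × 0.06 / 0.4008 = 0.9072 d
  layer 2 (clean gravel): t_2 = 11.0 × 0.26 / 0.4008 = 7.135 d
  layer 3 (weathered basalt): t_3 = 9.12 × 0.18 / 0.4008 = 4.096 d
  layer 4 (silty sand): t_4 = 7.16 × 0.10 / 0.4008 = 1.786 d
Total t = Σ t_i = 13.92 days.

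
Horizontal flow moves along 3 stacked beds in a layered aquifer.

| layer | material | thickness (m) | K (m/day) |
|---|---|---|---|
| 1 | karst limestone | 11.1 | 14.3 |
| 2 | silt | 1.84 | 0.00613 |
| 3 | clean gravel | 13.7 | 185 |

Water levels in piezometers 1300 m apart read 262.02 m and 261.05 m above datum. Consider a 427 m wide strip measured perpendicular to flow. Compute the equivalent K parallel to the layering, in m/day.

101

Flow is parallel to layering, so each bed carries its own Darcy discharge and the transmissivities add.
Σ(K_i·b_i) = 14.3×11.1 + 0.00613×1.84 + 185×13.7 = 2693 m²/day.
Total thickness b = 26.64 m, so K_eq = Σ(K_i·b_i)/b = 101.1 m/day.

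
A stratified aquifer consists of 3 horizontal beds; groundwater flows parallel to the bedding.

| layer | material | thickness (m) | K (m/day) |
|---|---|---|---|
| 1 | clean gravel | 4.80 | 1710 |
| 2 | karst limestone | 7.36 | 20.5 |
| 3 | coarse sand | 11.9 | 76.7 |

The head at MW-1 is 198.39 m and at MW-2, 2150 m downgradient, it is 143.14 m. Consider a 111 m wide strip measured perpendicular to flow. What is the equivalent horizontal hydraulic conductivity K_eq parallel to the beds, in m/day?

385

Flow is parallel to layering, so each bed carries its own Darcy discharge and the transmissivities add.
Σ(K_i·b_i) = 1710×4.80 + 20.5×7.36 + 76.7×11.9 = 9272 m²/day.
Total thickness b = 24.06 m, so K_eq = Σ(K_i·b_i)/b = 385.4 m/day.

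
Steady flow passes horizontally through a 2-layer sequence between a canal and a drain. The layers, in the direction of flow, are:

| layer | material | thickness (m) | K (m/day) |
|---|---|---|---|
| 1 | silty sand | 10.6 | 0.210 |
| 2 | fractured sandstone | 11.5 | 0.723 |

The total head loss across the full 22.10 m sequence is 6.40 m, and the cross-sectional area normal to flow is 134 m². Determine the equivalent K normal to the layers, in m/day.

Flow is perpendicular to layering, so the layers act in series and the equivalent K is the thickness-weighted harmonic mean.
Total thickness L = 10.6 + 11.5 = 22.10 m.
Σ(b_i/K_i) = 10.6/0.210 + 11.5/0.723 = 66.38 d.
K_eq = L / Σ(b_i/K_i) = 22.10 / 66.38 = 0.3329 m/day.

0.333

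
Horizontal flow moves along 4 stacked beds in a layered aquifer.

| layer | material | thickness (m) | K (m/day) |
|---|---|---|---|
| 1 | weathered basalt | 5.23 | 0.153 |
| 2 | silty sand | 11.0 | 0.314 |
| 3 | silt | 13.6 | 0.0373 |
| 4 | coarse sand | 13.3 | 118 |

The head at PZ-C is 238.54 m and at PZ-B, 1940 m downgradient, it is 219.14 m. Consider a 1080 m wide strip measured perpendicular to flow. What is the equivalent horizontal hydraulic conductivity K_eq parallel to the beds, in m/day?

36.5

Flow is parallel to layering, so each bed carries its own Darcy discharge and the transmissivities add.
Σ(K_i·b_i) = 0.153×5.23 + 0.314×11.0 + 0.0373×13.6 + 118×13.3 = 1574 m²/day.
Total thickness b = 43.13 m, so K_eq = Σ(K_i·b_i)/b = 36.50 m/day.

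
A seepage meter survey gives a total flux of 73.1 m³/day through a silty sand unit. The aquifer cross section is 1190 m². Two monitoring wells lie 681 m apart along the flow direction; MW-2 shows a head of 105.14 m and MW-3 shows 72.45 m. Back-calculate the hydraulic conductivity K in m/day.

Hydraulic gradient i = (105.14 − 72.45) / 681 = 32.69 / 681 = 0.04800.
From Q = K·A·i, K = Q / (A·i) = 73.1 / (1190 × 0.04800) = 1.280 m/day.

1.28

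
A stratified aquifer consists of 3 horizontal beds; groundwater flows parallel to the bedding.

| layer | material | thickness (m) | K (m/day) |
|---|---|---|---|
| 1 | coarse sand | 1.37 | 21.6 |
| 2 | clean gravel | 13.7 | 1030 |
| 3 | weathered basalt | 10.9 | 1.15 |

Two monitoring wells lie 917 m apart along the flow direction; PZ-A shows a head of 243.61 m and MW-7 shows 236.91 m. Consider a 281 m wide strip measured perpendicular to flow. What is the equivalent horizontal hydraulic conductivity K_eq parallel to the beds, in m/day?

545

Flow is parallel to layering, so each bed carries its own Darcy discharge and the transmissivities add.
Σ(K_i·b_i) = 21.6×1.37 + 1030×13.7 + 1.15×10.9 = 14153 m²/day.
Total thickness b = 25.97 m, so K_eq = Σ(K_i·b_i)/b = 545.0 m/day.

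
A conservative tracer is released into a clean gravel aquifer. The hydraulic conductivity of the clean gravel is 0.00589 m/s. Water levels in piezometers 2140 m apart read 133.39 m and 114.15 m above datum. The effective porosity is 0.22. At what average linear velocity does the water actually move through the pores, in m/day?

20.8

Convert K: 0.00589 m/s × 86400 = 508.9 m/day.
Hydraulic gradient i = (133.39 − 114.15) / 2140 = 19.24 / 2140 = 0.008991.
Darcy flux q = K · i = 508.9 × 0.008991 = 4.575 m/day.
Seepage velocity v = q / n_e = 4.575 / 0.22 = 20.80 m/day.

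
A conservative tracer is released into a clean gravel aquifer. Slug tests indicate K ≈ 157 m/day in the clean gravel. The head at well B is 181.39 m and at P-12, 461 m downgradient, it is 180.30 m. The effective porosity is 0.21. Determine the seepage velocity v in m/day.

1.77

Hydraulic gradient i = (181.39 − 180.30) / 461 = 1.09 / 461 = 0.002364.
Darcy flux q = K · i = 157.0 × 0.002364 = 0.3712 m/day.
Seepage velocity v = q / n_e = 0.3712 / 0.21 = 1.768 m/day.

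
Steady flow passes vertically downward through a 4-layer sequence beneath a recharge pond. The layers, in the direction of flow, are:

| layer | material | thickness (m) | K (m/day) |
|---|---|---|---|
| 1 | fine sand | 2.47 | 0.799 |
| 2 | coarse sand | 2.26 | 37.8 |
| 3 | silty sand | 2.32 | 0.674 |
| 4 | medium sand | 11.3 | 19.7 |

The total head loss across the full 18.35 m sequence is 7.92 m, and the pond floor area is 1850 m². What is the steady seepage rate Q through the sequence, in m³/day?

Flow is perpendicular to layering, so the layers act in series and the equivalent K is the thickness-weighted harmonic mean.
Total thickness L = 2.47 + 2.26 + 2.32 + 11.3 = 18.35 m.
Σ(b_i/K_i) = 2.47/0.799 + 2.26/37.8 + 2.32/0.674 + 11.3/19.7 = 7.167 d.
K_eq = L / Σ(b_i/K_i) = 18.35 / 7.167 = 2.560 m/day.
Q = K_eq · A · (Δh/L) = 2.560 × 1850 × (7.92/18.35) = 2044 m³/day.

2040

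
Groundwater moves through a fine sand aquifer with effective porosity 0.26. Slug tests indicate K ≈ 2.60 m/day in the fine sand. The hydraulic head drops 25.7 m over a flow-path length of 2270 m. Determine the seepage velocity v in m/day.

0.113

Hydraulic gradient i = Δh / L = 25.7 / 2270 = 0.01132.
Darcy flux q = K · i = 2.600 × 0.01132 = 0.02944 m/day.
Seepage velocity v = q / n_e = 0.02944 / 0.26 = 0.1132 m/day.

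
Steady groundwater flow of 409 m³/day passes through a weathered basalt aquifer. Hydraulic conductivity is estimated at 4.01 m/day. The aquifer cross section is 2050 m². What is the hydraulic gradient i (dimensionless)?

0.0498

From Q = K·A·i, i = Q / (K·A) = 409 / (4.010 × 2050) = 0.04975.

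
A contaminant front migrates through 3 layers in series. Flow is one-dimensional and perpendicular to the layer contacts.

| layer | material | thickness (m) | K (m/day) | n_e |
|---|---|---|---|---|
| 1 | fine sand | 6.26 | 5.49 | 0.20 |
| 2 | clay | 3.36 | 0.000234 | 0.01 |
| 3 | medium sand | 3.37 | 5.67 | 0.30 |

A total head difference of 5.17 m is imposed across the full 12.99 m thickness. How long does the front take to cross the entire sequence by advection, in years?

17.5

With flow normal to the layers, continuity requires the same specific discharge q through every layer.
Σ(b_i/K_i) = 6.26/5.49 + 3.36/0.000234 + 3.37/5.67 = 14361 d.
q = Δh / Σ(b_i/K_i) = 5.17 / 14361 = 0.0003600 m/day.
In each layer the seepage velocity is v_i = q/n_i, so the layer transit time is t_i = b_i·n_i / q:
  layer 1 (fine sand): t_1 = 6.26 × 0.20 / 0.0003600 = 3478 d
  layer 2 (clay): t_2 = 3.36 × 0.01 / 0.0003600 = 93.33 d
  layer 3 (medium sand): t_3 = 3.37 × 0.30 / 0.0003600 = 2808 d
Total t = Σ t_i = 6379 days = 17.47 years.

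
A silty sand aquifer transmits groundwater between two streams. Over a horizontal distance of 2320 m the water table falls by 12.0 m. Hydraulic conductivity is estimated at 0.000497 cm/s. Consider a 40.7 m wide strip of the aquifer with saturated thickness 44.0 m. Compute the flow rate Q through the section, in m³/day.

Convert K: 0.000497 cm/s × 864 = 0.4294 m/day.
Cross-sectional area A = 40.7 × 44.0 = 1791 m².
Hydraulic gradient i = Δh / L = 12.0 / 2320 = 0.005172.
Darcy's law: Q = K · A · i = 0.4294 × 1791 × 0.005172 = 3.978 m³/day.

3.98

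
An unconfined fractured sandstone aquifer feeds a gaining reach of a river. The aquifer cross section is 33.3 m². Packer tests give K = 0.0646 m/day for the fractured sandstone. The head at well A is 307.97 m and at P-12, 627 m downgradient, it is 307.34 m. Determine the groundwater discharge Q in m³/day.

0.00216

Hydraulic gradient i = (307.97 − 307.34) / 627 = 0.63 / 627 = 0.001005.
Darcy's law: Q = K · A · i = 0.06460 × 33.30 × 0.001005 = 0.002161 m³/day.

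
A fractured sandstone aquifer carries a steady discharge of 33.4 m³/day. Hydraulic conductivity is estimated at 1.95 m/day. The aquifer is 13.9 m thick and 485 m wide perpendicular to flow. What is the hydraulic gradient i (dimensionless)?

Cross-sectional area A = 485 × 13.9 = 6742 m².
From Q = K·A·i, i = Q / (K·A) = 33.4 / (1.950 × 6742) = 0.002541.

0.00254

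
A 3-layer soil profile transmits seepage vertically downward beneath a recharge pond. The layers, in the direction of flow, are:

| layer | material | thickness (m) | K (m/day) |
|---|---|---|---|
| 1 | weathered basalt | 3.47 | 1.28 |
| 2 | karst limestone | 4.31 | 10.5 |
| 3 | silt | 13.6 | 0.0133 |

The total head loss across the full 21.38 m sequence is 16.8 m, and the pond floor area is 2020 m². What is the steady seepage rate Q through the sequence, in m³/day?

33.1

Flow is perpendicular to layering, so the layers act in series and the equivalent K is the thickness-weighted harmonic mean.
Total thickness L = 3.47 + 4.31 + 13.6 = 21.38 m.
Σ(b_i/K_i) = 3.47/1.28 + 4.31/10.5 + 13.6/0.0133 = 1026 d.
K_eq = L / Σ(b_i/K_i) = 21.38 / 1026 = 0.02084 m/day.
Q = K_eq · A · (Δh/L) = 0.02084 × 2020 × (16.8/21.38) = 33.09 m³/day.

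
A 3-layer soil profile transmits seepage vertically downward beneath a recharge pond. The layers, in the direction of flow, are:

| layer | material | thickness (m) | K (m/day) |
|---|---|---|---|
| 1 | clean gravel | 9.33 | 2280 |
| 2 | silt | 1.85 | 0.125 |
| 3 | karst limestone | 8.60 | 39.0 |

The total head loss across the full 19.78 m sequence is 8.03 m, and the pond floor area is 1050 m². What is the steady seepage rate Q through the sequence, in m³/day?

561

Flow is perpendicular to layering, so the layers act in series and the equivalent K is the thickness-weighted harmonic mean.
Total thickness L = 9.33 + 1.85 + 8.60 = 19.78 m.
Σ(b_i/K_i) = 9.33/2280 + 1.85/0.125 + 8.60/39.0 = 15.02 d.
K_eq = L / Σ(b_i/K_i) = 19.78 / 15.02 = 1.317 m/day.
Q = K_eq · A · (Δh/L) = 1.317 × 1050 × (8.03/19.78) = 561.2 m³/day.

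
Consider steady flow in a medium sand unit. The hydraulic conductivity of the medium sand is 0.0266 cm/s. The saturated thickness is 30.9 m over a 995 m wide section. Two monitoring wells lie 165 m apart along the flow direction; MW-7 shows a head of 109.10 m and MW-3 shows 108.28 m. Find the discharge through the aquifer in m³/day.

3510

Convert K: 0.0266 cm/s × 864 = 22.98 m/day.
Cross-sectional area A = 995 × 30.9 = 30746 m².
Hydraulic gradient i = (109.10 − 108.28) / 165 = 0.82 / 165 = 0.004970.
Darcy's law: Q = K · A · i = 22.98 × 30746 × 0.004970 = 3512 m³/day.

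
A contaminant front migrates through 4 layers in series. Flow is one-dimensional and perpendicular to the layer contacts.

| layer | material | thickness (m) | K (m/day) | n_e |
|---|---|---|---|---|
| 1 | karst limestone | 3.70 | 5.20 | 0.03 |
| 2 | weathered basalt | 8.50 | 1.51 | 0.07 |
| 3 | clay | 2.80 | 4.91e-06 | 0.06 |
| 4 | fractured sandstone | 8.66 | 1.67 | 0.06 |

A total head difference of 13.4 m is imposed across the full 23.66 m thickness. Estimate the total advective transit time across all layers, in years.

With flow normal to the layers, continuity requires the same specific discharge q through every layer.
Σ(b_i/K_i) = 3.70/5.20 + 8.50/1.51 + 2.80/4.91e-06 + 8.66/1.67 = 5.703e+05 d.
q = Δh / Σ(b_i/K_i) = 13.4 / 5.703e+05 = 2.350e-05 m/day.
In each layer the seepage velocity is v_i = q/n_i, so the layer transit time is t_i = b_i·n_i / q:
  layer 1 (karst limestone): t_1 = 3.70 × 0.03 / 2.350e-05 = 4724 d
  layer 2 (weathered basalt): t_2 = 8.50 × 0.07 / 2.350e-05 = 25322 d
  layer 3 (clay): t_3 = 2.80 × 0.06 / 2.350e-05 = 7150 d
  layer 4 (fractured sandstone): t_4 = 8.66 × 0.06 / 2.350e-05 = 22113 d
Total t = Σ t_i = 59309 days = 162.4 years.

162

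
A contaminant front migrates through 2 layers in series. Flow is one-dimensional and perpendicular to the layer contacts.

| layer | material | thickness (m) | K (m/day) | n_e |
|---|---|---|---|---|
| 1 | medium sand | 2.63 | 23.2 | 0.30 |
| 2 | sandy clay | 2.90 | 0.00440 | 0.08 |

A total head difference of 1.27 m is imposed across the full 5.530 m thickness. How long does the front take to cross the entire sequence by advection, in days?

With flow normal to the layers, continuity requires the same specific discharge q through every layer.
Σ(b_i/K_i) = 2.63/23.2 + 2.90/0.00440 = 659.2 d.
q = Δh / Σ(b_i/K_i) = 1.27 / 659.2 = 0.001927 m/day.
In each layer the seepage velocity is v_i = q/n_i, so the layer transit time is t_i = b_i·n_i / q:
  layer 1 (medium sand): t_1 = 2.63 × 0.30 / 0.001927 = 409.5 d
  layer 2 (sandy clay): t_2 = 2.90 × 0.08 / 0.001927 = 120.4 d
Total t = Σ t_i = 530.0 days.

530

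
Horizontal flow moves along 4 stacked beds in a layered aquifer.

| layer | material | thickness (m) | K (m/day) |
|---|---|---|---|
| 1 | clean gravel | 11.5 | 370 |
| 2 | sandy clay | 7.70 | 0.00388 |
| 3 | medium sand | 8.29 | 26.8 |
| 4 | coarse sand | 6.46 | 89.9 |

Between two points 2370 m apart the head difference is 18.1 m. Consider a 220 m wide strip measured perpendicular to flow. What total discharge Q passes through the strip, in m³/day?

Flow is parallel to layering, so each bed carries its own Darcy discharge and the transmissivities add.
Σ(K_i·b_i) = 370×11.5 + 0.00388×7.70 + 26.8×8.29 + 89.9×6.46 = 5058 m²/day.
Hydraulic gradient i = Δh / L = 18.1 / 2370 = 0.007637.
Q = Σ(K_i·b_i) · W · i = 5058 × 220 × 0.007637 = 8498 m³/day.

8500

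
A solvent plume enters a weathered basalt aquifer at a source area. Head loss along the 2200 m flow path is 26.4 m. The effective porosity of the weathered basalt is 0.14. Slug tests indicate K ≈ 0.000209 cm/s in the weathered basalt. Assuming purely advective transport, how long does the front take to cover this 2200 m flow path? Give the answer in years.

389

Convert K: 0.000209 cm/s × 864 = 0.1806 m/day.
Hydraulic gradient i = Δh / L = 26.4 / 2200 = 0.01200.
Darcy flux q = K · i = 0.1806 × 0.01200 = 0.002167 m/day.
Seepage velocity v = q / n_e = 0.002167 / 0.14 = 0.01548 m/day.
Travel time t = L / v = 2200 / 0.01548 = 1.421e+05 days = 389.2 years.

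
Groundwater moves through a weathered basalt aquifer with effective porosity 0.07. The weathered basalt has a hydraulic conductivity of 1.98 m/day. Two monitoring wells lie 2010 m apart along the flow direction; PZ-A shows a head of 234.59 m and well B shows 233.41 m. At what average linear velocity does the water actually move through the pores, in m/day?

0.0166

Hydraulic gradient i = (234.59 − 233.41) / 2010 = 1.18 / 2010 = 0.0005871.
Darcy flux q = K · i = 1.980 × 0.0005871 = 0.001162 m/day.
Seepage velocity v = q / n_e = 0.001162 / 0.07 = 0.01661 m/day.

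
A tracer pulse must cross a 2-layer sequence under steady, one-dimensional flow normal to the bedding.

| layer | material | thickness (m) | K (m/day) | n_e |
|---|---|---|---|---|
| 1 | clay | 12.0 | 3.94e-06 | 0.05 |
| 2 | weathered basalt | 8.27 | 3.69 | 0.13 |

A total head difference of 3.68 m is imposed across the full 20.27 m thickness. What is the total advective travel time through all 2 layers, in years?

3800

With flow normal to the layers, continuity requires the same specific discharge q through every layer.
Σ(b_i/K_i) = 12.0/3.94e-06 + 8.27/3.69 = 3.046e+06 d.
q = Δh / Σ(b_i/K_i) = 3.68 / 3.046e+06 = 1.208e-06 m/day.
In each layer the seepage velocity is v_i = q/n_i, so the layer transit time is t_i = b_i·n_i / q:
  layer 1 (clay): t_1 = 12.0 × 0.05 / 1.208e-06 = 4.966e+05 d
  layer 2 (weathered basalt): t_2 = 8.27 × 0.13 / 1.208e-06 = 8.898e+05 d
Total t = Σ t_i = 1.386e+06 days = 3796 years.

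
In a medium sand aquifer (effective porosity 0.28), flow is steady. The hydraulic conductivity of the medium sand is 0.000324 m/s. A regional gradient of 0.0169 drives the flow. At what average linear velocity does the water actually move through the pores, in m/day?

1.69

Convert K: 0.000324 m/s × 86400 = 27.99 m/day.
Hydraulic gradient i = 0.0169.
Darcy flux q = K · i = 27.99 × 0.01690 = 0.4731 m/day.
Seepage velocity v = q / n_e = 0.4731 / 0.28 = 1.690 m/day.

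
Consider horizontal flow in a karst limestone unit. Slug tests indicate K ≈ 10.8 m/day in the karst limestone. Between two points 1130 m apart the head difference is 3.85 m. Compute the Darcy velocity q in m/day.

0.0368

Hydraulic gradient i = Δh / L = 3.85 / 1130 = 0.003407.
Specific discharge q = K · i = 10.80 × 0.003407 = 0.03680 m/day.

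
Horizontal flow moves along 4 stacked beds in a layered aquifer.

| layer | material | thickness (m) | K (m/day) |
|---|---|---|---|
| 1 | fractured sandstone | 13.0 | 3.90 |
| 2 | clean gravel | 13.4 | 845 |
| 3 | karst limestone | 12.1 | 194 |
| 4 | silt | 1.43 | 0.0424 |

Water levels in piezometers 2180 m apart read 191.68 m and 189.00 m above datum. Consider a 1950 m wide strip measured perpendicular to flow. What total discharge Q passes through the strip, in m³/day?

32900

Flow is parallel to layering, so each bed carries its own Darcy discharge and the transmissivities add.
Σ(K_i·b_i) = 3.90×13.0 + 845×13.4 + 194×12.1 + 0.0424×1.43 = 13721 m²/day.
Hydraulic gradient i = (191.68 − 189.00) / 2180 = 2.68 / 2180 = 0.001229.
Q = Σ(K_i·b_i) · W · i = 13721 × 1950 × 0.001229 = 32893 m³/day.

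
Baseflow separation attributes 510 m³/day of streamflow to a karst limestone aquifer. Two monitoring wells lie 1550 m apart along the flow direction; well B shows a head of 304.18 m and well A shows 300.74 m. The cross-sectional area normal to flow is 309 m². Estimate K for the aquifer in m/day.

Hydraulic gradient i = (304.18 − 300.74) / 1550 = 3.44 / 1550 = 0.002219.
From Q = K·A·i, K = Q / (A·i) = 510 / (309.0 × 0.002219) = 743.7 m/day.

744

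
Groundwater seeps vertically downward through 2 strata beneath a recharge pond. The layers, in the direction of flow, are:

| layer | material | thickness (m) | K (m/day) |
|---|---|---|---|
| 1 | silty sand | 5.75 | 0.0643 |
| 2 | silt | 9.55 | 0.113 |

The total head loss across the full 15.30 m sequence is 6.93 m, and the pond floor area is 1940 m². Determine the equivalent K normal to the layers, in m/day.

0.0880

Flow is perpendicular to layering, so the layers act in series and the equivalent K is the thickness-weighted harmonic mean.
Total thickness L = 5.75 + 9.55 = 15.30 m.
Σ(b_i/K_i) = 5.75/0.0643 + 9.55/0.113 = 173.9 d.
K_eq = L / Σ(b_i/K_i) = 15.30 / 173.9 = 0.08796 m/day.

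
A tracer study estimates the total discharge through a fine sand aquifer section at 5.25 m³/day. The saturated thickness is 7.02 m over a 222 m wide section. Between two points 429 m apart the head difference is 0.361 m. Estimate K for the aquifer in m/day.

4.00

Cross-sectional area A = 222 × 7.02 = 1558 m².
Hydraulic gradient i = Δh / L = 0.361 / 429 = 0.0008415.
From Q = K·A·i, K = Q / (A·i) = 5.25 / (1558 × 0.0008415) = 4.003 m/day.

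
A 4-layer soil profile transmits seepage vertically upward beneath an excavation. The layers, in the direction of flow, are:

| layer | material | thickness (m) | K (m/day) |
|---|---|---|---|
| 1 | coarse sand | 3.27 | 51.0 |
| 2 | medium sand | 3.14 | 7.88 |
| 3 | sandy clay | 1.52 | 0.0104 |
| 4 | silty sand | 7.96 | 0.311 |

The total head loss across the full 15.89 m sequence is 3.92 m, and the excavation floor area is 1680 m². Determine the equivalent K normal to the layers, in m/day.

Flow is perpendicular to layering, so the layers act in series and the equivalent K is the thickness-weighted harmonic mean.
Total thickness L = 3.27 + 3.14 + 1.52 + 7.96 = 15.89 m.
Σ(b_i/K_i) = 3.27/51.0 + 3.14/7.88 + 1.52/0.0104 + 7.96/0.311 = 172.2 d.
K_eq = L / Σ(b_i/K_i) = 15.89 / 172.2 = 0.09227 m/day.

0.0923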